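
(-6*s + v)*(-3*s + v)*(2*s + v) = 36*s^3 - 7*s*v^2 + v^3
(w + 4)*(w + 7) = w^2 + 11*w + 28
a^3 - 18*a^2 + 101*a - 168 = (a - 8)*(a - 7)*(a - 3)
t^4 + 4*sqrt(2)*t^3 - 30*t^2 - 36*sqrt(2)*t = t*(t - 3*sqrt(2))*(t + sqrt(2))*(t + 6*sqrt(2))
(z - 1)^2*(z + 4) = z^3 + 2*z^2 - 7*z + 4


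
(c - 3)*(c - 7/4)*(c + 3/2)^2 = c^4 - 7*c^3/4 - 27*c^2/4 + 81*c/16 + 189/16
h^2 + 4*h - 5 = (h - 1)*(h + 5)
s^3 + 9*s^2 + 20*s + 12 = (s + 1)*(s + 2)*(s + 6)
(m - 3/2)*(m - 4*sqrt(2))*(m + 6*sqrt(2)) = m^3 - 3*m^2/2 + 2*sqrt(2)*m^2 - 48*m - 3*sqrt(2)*m + 72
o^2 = o^2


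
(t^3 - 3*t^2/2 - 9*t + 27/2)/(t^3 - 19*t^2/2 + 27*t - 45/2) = (t + 3)/(t - 5)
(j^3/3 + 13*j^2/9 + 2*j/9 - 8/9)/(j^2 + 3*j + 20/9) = (3*j^3 + 13*j^2 + 2*j - 8)/(9*j^2 + 27*j + 20)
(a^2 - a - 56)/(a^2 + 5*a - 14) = (a - 8)/(a - 2)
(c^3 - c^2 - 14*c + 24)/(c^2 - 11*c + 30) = (c^3 - c^2 - 14*c + 24)/(c^2 - 11*c + 30)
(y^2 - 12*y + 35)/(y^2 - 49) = (y - 5)/(y + 7)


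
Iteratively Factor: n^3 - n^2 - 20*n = (n)*(n^2 - n - 20) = n*(n + 4)*(n - 5)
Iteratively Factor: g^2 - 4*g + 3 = (g - 3)*(g - 1)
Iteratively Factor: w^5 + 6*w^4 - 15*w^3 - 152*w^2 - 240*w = (w + 4)*(w^4 + 2*w^3 - 23*w^2 - 60*w) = (w + 3)*(w + 4)*(w^3 - w^2 - 20*w) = w*(w + 3)*(w + 4)*(w^2 - w - 20) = w*(w + 3)*(w + 4)^2*(w - 5)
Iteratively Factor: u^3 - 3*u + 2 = (u + 2)*(u^2 - 2*u + 1) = (u - 1)*(u + 2)*(u - 1)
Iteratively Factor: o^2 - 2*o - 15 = (o - 5)*(o + 3)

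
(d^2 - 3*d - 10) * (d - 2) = d^3 - 5*d^2 - 4*d + 20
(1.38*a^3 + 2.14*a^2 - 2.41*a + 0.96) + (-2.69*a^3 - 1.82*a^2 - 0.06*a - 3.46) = -1.31*a^3 + 0.32*a^2 - 2.47*a - 2.5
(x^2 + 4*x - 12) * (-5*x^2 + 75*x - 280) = -5*x^4 + 55*x^3 + 80*x^2 - 2020*x + 3360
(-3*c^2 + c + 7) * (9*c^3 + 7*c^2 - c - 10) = -27*c^5 - 12*c^4 + 73*c^3 + 78*c^2 - 17*c - 70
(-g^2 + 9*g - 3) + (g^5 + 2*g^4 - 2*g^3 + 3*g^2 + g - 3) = g^5 + 2*g^4 - 2*g^3 + 2*g^2 + 10*g - 6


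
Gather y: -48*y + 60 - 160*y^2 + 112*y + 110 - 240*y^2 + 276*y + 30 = -400*y^2 + 340*y + 200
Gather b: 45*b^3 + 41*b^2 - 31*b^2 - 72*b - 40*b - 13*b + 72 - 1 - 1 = 45*b^3 + 10*b^2 - 125*b + 70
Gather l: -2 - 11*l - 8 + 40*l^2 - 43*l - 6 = 40*l^2 - 54*l - 16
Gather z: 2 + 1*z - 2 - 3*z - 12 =-2*z - 12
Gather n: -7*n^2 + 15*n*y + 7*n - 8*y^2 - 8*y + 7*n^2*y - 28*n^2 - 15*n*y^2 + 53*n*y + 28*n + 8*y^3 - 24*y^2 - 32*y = n^2*(7*y - 35) + n*(-15*y^2 + 68*y + 35) + 8*y^3 - 32*y^2 - 40*y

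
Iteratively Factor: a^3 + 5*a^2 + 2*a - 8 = (a - 1)*(a^2 + 6*a + 8) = (a - 1)*(a + 2)*(a + 4)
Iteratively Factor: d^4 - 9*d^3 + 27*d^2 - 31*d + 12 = (d - 3)*(d^3 - 6*d^2 + 9*d - 4) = (d - 3)*(d - 1)*(d^2 - 5*d + 4) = (d - 4)*(d - 3)*(d - 1)*(d - 1)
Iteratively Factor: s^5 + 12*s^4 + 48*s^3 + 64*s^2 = (s)*(s^4 + 12*s^3 + 48*s^2 + 64*s) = s*(s + 4)*(s^3 + 8*s^2 + 16*s) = s*(s + 4)^2*(s^2 + 4*s) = s*(s + 4)^3*(s)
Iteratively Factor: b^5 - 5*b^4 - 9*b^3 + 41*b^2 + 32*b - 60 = (b - 3)*(b^4 - 2*b^3 - 15*b^2 - 4*b + 20) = (b - 3)*(b - 1)*(b^3 - b^2 - 16*b - 20) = (b - 5)*(b - 3)*(b - 1)*(b^2 + 4*b + 4) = (b - 5)*(b - 3)*(b - 1)*(b + 2)*(b + 2)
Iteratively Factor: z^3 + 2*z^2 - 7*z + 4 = (z - 1)*(z^2 + 3*z - 4) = (z - 1)^2*(z + 4)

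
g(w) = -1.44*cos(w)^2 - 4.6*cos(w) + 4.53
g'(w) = 2.88*sin(w)*cos(w) + 4.6*sin(w)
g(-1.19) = 2.62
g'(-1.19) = -5.26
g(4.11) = 6.67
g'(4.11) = -2.45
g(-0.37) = -1.01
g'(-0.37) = -2.63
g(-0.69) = 0.13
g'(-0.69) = -4.34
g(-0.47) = -0.72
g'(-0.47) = -3.25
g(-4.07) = 6.77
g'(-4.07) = 2.30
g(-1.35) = 3.45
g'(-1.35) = -5.10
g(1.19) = 2.62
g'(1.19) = 5.26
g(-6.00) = -1.21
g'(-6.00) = 2.06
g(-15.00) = 7.19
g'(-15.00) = -1.57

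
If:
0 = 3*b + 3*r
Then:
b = -r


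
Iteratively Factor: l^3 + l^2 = (l)*(l^2 + l) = l*(l + 1)*(l)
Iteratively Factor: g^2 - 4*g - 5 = (g + 1)*(g - 5)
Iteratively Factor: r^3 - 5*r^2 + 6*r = (r - 3)*(r^2 - 2*r) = r*(r - 3)*(r - 2)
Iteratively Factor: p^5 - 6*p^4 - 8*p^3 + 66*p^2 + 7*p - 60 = (p - 4)*(p^4 - 2*p^3 - 16*p^2 + 2*p + 15) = (p - 4)*(p + 1)*(p^3 - 3*p^2 - 13*p + 15) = (p - 5)*(p - 4)*(p + 1)*(p^2 + 2*p - 3) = (p - 5)*(p - 4)*(p + 1)*(p + 3)*(p - 1)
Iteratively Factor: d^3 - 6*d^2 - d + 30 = (d + 2)*(d^2 - 8*d + 15) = (d - 3)*(d + 2)*(d - 5)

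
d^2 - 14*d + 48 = (d - 8)*(d - 6)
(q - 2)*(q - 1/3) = q^2 - 7*q/3 + 2/3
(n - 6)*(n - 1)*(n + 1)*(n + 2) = n^4 - 4*n^3 - 13*n^2 + 4*n + 12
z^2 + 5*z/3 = z*(z + 5/3)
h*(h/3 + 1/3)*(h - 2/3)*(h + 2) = h^4/3 + 7*h^3/9 - 4*h/9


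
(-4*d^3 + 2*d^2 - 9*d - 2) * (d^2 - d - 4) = -4*d^5 + 6*d^4 + 5*d^3 - d^2 + 38*d + 8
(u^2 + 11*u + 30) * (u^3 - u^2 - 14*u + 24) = u^5 + 10*u^4 + 5*u^3 - 160*u^2 - 156*u + 720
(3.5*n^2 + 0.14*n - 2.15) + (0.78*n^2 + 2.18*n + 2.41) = 4.28*n^2 + 2.32*n + 0.26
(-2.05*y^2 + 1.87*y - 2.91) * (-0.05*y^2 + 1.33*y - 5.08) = 0.1025*y^4 - 2.82*y^3 + 13.0466*y^2 - 13.3699*y + 14.7828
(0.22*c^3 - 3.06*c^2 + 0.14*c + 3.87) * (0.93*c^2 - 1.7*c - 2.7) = 0.2046*c^5 - 3.2198*c^4 + 4.7382*c^3 + 11.6231*c^2 - 6.957*c - 10.449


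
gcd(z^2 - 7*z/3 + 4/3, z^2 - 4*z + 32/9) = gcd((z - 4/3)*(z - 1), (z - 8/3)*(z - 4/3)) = z - 4/3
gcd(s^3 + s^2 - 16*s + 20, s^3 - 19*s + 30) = s^2 + 3*s - 10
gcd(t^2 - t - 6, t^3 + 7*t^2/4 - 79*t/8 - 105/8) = t - 3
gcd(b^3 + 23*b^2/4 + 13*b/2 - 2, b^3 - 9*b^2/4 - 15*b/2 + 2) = b^2 + 7*b/4 - 1/2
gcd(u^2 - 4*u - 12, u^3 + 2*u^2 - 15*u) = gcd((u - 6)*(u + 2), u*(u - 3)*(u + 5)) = 1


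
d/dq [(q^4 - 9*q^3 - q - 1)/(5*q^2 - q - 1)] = 2*q*(5*q^4 - 24*q^3 + 7*q^2 + 16*q + 5)/(25*q^4 - 10*q^3 - 9*q^2 + 2*q + 1)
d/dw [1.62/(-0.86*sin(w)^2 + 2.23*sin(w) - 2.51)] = (2.7864*sin(w) - 3.6126)*cos(w)/(0.86*sin(w)^2 - 2.23*sin(w) + 2.51)^2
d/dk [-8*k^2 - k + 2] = -16*k - 1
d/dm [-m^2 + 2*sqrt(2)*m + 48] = -2*m + 2*sqrt(2)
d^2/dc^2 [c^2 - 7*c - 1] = 2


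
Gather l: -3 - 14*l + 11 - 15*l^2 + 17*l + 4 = -15*l^2 + 3*l + 12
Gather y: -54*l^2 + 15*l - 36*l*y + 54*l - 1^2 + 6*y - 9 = -54*l^2 + 69*l + y*(6 - 36*l) - 10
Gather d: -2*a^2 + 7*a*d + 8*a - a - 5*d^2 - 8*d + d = -2*a^2 + 7*a - 5*d^2 + d*(7*a - 7)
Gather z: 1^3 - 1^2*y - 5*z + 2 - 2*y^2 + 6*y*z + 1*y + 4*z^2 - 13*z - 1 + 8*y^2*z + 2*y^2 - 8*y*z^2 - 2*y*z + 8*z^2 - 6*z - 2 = z^2*(12 - 8*y) + z*(8*y^2 + 4*y - 24)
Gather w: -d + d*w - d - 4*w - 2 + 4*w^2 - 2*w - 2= -2*d + 4*w^2 + w*(d - 6) - 4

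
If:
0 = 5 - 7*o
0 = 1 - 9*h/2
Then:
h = 2/9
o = 5/7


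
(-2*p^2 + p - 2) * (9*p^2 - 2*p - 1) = -18*p^4 + 13*p^3 - 18*p^2 + 3*p + 2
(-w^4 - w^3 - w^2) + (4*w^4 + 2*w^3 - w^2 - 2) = 3*w^4 + w^3 - 2*w^2 - 2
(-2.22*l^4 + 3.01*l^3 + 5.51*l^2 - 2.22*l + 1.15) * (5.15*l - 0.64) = -11.433*l^5 + 16.9223*l^4 + 26.4501*l^3 - 14.9594*l^2 + 7.3433*l - 0.736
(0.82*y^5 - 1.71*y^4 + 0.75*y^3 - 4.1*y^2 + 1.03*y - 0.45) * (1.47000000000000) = 1.2054*y^5 - 2.5137*y^4 + 1.1025*y^3 - 6.027*y^2 + 1.5141*y - 0.6615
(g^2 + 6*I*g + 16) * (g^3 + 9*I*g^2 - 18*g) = g^5 + 15*I*g^4 - 56*g^3 + 36*I*g^2 - 288*g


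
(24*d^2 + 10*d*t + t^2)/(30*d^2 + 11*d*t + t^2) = (4*d + t)/(5*d + t)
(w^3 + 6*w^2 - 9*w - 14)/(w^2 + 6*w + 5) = (w^2 + 5*w - 14)/(w + 5)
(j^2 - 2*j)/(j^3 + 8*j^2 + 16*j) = (j - 2)/(j^2 + 8*j + 16)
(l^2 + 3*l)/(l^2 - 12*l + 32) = l*(l + 3)/(l^2 - 12*l + 32)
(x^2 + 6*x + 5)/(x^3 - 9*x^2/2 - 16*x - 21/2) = 2*(x + 5)/(2*x^2 - 11*x - 21)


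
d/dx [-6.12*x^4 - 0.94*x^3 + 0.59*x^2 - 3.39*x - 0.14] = -24.48*x^3 - 2.82*x^2 + 1.18*x - 3.39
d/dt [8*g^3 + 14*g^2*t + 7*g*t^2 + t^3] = 14*g^2 + 14*g*t + 3*t^2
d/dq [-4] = 0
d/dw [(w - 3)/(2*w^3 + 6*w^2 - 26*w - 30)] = (-w - 3)/(w^4 + 12*w^3 + 46*w^2 + 60*w + 25)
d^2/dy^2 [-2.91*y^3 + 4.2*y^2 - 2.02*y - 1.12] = 8.4 - 17.46*y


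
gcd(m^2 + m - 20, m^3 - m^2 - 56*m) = 1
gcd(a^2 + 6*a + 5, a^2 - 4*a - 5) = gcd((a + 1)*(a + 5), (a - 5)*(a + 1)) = a + 1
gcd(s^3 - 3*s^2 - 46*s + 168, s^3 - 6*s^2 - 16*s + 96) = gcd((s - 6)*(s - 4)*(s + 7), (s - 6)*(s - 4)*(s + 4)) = s^2 - 10*s + 24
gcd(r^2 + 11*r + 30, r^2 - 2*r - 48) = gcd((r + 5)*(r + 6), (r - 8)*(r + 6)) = r + 6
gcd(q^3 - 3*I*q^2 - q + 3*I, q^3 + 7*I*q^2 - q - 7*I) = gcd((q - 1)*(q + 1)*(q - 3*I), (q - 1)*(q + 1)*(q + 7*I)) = q^2 - 1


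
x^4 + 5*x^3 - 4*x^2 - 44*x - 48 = (x - 3)*(x + 2)^2*(x + 4)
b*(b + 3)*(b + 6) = b^3 + 9*b^2 + 18*b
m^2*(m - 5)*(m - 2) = m^4 - 7*m^3 + 10*m^2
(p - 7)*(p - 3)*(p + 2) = p^3 - 8*p^2 + p + 42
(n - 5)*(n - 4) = n^2 - 9*n + 20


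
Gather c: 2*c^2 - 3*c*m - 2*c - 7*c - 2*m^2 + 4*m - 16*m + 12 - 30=2*c^2 + c*(-3*m - 9) - 2*m^2 - 12*m - 18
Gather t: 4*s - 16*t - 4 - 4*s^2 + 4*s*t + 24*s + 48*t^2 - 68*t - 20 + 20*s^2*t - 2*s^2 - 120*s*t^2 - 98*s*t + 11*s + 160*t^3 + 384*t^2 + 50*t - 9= -6*s^2 + 39*s + 160*t^3 + t^2*(432 - 120*s) + t*(20*s^2 - 94*s - 34) - 33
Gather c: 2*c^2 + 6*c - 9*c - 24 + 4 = 2*c^2 - 3*c - 20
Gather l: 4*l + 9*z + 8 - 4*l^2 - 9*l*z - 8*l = -4*l^2 + l*(-9*z - 4) + 9*z + 8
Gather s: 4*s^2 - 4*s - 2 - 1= 4*s^2 - 4*s - 3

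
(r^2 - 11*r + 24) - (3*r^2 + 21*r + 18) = -2*r^2 - 32*r + 6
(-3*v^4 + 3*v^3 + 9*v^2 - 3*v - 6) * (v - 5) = -3*v^5 + 18*v^4 - 6*v^3 - 48*v^2 + 9*v + 30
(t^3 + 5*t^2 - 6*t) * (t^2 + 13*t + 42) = t^5 + 18*t^4 + 101*t^3 + 132*t^2 - 252*t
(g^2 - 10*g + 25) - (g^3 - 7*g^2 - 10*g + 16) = -g^3 + 8*g^2 + 9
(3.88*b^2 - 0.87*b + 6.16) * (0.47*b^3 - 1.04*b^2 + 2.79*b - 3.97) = 1.8236*b^5 - 4.4441*b^4 + 14.6252*b^3 - 24.2373*b^2 + 20.6403*b - 24.4552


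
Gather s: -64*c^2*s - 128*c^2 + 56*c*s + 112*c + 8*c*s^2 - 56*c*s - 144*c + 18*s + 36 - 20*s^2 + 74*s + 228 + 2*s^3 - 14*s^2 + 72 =-128*c^2 - 32*c + 2*s^3 + s^2*(8*c - 34) + s*(92 - 64*c^2) + 336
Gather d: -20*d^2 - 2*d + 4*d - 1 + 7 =-20*d^2 + 2*d + 6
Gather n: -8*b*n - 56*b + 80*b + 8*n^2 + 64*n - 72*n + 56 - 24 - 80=24*b + 8*n^2 + n*(-8*b - 8) - 48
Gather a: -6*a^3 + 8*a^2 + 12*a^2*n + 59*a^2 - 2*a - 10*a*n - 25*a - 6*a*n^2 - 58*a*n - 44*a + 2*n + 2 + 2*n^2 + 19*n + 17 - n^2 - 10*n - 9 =-6*a^3 + a^2*(12*n + 67) + a*(-6*n^2 - 68*n - 71) + n^2 + 11*n + 10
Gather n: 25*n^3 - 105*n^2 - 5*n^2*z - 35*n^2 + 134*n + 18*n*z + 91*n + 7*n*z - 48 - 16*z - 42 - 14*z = 25*n^3 + n^2*(-5*z - 140) + n*(25*z + 225) - 30*z - 90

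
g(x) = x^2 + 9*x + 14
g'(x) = 2*x + 9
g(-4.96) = -6.04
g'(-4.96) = -0.92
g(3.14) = 52.12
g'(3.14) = 15.28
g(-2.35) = -1.63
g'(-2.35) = 4.30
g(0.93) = 23.23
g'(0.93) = 10.86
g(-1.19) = 4.71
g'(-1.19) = 6.62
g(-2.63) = -2.75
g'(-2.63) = 3.74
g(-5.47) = -5.31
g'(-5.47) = -1.94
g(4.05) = 66.85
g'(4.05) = 17.10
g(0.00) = 14.00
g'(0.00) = 9.00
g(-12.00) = 50.00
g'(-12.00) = -15.00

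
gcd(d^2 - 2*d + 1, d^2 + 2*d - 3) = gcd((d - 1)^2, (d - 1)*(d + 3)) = d - 1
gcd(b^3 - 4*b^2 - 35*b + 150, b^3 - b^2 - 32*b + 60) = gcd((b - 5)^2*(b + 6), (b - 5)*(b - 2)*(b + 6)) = b^2 + b - 30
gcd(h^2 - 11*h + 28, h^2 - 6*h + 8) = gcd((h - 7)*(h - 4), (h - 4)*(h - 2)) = h - 4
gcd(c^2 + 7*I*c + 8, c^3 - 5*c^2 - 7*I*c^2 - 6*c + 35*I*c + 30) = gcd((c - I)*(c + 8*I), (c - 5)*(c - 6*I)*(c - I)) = c - I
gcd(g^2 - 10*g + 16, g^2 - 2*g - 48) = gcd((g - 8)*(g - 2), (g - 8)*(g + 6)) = g - 8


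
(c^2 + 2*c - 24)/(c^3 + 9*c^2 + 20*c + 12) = (c - 4)/(c^2 + 3*c + 2)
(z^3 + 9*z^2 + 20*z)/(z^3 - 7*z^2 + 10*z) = (z^2 + 9*z + 20)/(z^2 - 7*z + 10)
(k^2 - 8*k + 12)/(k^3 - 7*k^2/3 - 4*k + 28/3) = 3*(k - 6)/(3*k^2 - k - 14)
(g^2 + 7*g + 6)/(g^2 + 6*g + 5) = (g + 6)/(g + 5)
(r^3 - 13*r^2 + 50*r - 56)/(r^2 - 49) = (r^2 - 6*r + 8)/(r + 7)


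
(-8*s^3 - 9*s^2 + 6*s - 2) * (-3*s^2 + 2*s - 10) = 24*s^5 + 11*s^4 + 44*s^3 + 108*s^2 - 64*s + 20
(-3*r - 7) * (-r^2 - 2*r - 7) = 3*r^3 + 13*r^2 + 35*r + 49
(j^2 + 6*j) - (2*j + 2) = j^2 + 4*j - 2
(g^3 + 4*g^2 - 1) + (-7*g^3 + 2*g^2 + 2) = -6*g^3 + 6*g^2 + 1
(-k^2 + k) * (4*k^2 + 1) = -4*k^4 + 4*k^3 - k^2 + k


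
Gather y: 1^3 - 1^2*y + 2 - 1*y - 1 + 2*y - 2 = 0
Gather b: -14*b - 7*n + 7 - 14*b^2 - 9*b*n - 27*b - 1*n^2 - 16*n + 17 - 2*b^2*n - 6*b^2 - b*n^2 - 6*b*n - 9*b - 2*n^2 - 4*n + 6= b^2*(-2*n - 20) + b*(-n^2 - 15*n - 50) - 3*n^2 - 27*n + 30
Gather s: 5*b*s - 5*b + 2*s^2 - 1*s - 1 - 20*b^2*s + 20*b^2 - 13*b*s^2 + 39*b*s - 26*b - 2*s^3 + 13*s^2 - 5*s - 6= 20*b^2 - 31*b - 2*s^3 + s^2*(15 - 13*b) + s*(-20*b^2 + 44*b - 6) - 7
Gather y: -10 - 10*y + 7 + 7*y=-3*y - 3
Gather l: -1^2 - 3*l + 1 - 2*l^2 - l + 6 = -2*l^2 - 4*l + 6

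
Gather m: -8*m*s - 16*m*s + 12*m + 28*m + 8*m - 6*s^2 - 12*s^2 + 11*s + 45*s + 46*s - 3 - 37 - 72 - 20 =m*(48 - 24*s) - 18*s^2 + 102*s - 132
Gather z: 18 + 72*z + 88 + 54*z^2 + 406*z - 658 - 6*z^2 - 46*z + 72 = 48*z^2 + 432*z - 480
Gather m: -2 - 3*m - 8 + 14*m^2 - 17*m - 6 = 14*m^2 - 20*m - 16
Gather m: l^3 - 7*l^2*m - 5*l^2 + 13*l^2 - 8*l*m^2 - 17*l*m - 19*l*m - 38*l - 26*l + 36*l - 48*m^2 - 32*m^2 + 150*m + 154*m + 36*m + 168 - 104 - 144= l^3 + 8*l^2 - 28*l + m^2*(-8*l - 80) + m*(-7*l^2 - 36*l + 340) - 80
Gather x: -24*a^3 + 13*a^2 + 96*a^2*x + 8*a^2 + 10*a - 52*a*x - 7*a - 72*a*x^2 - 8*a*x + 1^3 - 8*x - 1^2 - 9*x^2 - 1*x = -24*a^3 + 21*a^2 + 3*a + x^2*(-72*a - 9) + x*(96*a^2 - 60*a - 9)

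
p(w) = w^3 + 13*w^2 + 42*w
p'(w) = 3*w^2 + 26*w + 42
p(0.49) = 23.82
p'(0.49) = 55.46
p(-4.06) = -23.16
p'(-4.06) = -14.11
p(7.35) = 1408.06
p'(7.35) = 395.17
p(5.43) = 771.47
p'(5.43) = 271.63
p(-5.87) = -0.86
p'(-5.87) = -7.25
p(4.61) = 567.87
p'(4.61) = 225.62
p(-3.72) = -27.82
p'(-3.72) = -13.20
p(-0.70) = -23.37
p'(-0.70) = 25.27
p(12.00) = 4104.00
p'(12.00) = 786.00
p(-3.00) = -36.00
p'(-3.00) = -9.00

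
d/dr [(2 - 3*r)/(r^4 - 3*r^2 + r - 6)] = (-3*r^4 + 9*r^2 - 3*r + (3*r - 2)*(4*r^3 - 6*r + 1) + 18)/(r^4 - 3*r^2 + r - 6)^2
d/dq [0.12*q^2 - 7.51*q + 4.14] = 0.24*q - 7.51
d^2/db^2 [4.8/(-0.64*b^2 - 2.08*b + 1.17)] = (3.93216*b^2 + 12.77952*b - 4.8*(1.28*b + 2.08)*(2.56*b + 4.16) - 7.18848)/(0.64*b^2 + 2.08*b - 1.17)^3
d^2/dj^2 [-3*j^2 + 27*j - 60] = -6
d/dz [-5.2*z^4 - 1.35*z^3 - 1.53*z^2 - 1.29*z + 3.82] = -20.8*z^3 - 4.05*z^2 - 3.06*z - 1.29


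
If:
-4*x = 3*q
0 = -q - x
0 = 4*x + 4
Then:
No Solution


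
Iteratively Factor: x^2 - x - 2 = (x + 1)*(x - 2)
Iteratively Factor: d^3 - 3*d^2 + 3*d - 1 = (d - 1)*(d^2 - 2*d + 1) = (d - 1)^2*(d - 1)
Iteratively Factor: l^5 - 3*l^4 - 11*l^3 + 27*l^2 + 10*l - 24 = (l + 3)*(l^4 - 6*l^3 + 7*l^2 + 6*l - 8) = (l - 1)*(l + 3)*(l^3 - 5*l^2 + 2*l + 8) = (l - 1)*(l + 1)*(l + 3)*(l^2 - 6*l + 8) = (l - 2)*(l - 1)*(l + 1)*(l + 3)*(l - 4)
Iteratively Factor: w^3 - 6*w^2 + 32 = (w - 4)*(w^2 - 2*w - 8) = (w - 4)^2*(w + 2)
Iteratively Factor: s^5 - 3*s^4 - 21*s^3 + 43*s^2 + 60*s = (s)*(s^4 - 3*s^3 - 21*s^2 + 43*s + 60) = s*(s - 3)*(s^3 - 21*s - 20) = s*(s - 3)*(s + 4)*(s^2 - 4*s - 5) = s*(s - 3)*(s + 1)*(s + 4)*(s - 5)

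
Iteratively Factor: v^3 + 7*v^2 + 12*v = (v)*(v^2 + 7*v + 12) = v*(v + 4)*(v + 3)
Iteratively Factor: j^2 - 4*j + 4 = (j - 2)*(j - 2)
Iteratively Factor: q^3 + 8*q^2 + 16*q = (q + 4)*(q^2 + 4*q) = q*(q + 4)*(q + 4)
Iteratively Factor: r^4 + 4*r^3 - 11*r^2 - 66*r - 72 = (r + 3)*(r^3 + r^2 - 14*r - 24) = (r + 3)^2*(r^2 - 2*r - 8) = (r + 2)*(r + 3)^2*(r - 4)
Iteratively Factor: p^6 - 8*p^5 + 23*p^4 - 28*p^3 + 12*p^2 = (p - 1)*(p^5 - 7*p^4 + 16*p^3 - 12*p^2) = (p - 2)*(p - 1)*(p^4 - 5*p^3 + 6*p^2) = p*(p - 2)*(p - 1)*(p^3 - 5*p^2 + 6*p) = p*(p - 3)*(p - 2)*(p - 1)*(p^2 - 2*p) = p*(p - 3)*(p - 2)^2*(p - 1)*(p)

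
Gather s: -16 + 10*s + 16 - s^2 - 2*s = -s^2 + 8*s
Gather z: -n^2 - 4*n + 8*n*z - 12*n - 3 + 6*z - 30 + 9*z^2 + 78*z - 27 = -n^2 - 16*n + 9*z^2 + z*(8*n + 84) - 60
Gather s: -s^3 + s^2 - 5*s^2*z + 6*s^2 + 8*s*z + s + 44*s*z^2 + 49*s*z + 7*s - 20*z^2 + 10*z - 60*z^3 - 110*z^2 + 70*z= -s^3 + s^2*(7 - 5*z) + s*(44*z^2 + 57*z + 8) - 60*z^3 - 130*z^2 + 80*z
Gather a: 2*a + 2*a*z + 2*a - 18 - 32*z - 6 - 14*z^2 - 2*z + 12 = a*(2*z + 4) - 14*z^2 - 34*z - 12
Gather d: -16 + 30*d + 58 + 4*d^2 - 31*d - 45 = 4*d^2 - d - 3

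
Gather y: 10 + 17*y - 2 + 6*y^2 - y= 6*y^2 + 16*y + 8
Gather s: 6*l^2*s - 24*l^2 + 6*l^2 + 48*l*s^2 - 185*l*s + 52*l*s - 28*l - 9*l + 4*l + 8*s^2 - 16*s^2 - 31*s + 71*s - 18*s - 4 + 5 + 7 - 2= -18*l^2 - 33*l + s^2*(48*l - 8) + s*(6*l^2 - 133*l + 22) + 6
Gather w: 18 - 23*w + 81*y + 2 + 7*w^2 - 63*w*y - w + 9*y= 7*w^2 + w*(-63*y - 24) + 90*y + 20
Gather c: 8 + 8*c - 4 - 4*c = 4*c + 4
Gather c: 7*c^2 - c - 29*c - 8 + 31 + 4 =7*c^2 - 30*c + 27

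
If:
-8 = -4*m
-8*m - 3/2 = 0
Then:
No Solution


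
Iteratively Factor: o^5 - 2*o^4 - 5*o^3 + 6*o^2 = (o - 3)*(o^4 + o^3 - 2*o^2) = o*(o - 3)*(o^3 + o^2 - 2*o) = o*(o - 3)*(o + 2)*(o^2 - o) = o*(o - 3)*(o - 1)*(o + 2)*(o)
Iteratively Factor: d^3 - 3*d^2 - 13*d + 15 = (d - 5)*(d^2 + 2*d - 3) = (d - 5)*(d - 1)*(d + 3)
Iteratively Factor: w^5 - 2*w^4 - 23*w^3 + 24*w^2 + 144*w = (w - 4)*(w^4 + 2*w^3 - 15*w^2 - 36*w) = (w - 4)*(w + 3)*(w^3 - w^2 - 12*w) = (w - 4)^2*(w + 3)*(w^2 + 3*w) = (w - 4)^2*(w + 3)^2*(w)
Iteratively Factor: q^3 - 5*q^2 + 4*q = (q - 1)*(q^2 - 4*q) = q*(q - 1)*(q - 4)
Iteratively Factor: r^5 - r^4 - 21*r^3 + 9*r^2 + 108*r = (r + 3)*(r^4 - 4*r^3 - 9*r^2 + 36*r) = r*(r + 3)*(r^3 - 4*r^2 - 9*r + 36) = r*(r - 4)*(r + 3)*(r^2 - 9) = r*(r - 4)*(r + 3)^2*(r - 3)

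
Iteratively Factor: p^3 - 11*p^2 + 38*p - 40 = (p - 5)*(p^2 - 6*p + 8) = (p - 5)*(p - 2)*(p - 4)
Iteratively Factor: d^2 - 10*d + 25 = (d - 5)*(d - 5)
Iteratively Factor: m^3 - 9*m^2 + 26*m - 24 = (m - 2)*(m^2 - 7*m + 12) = (m - 3)*(m - 2)*(m - 4)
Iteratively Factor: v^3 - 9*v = (v + 3)*(v^2 - 3*v) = (v - 3)*(v + 3)*(v)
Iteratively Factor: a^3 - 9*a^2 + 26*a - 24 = (a - 3)*(a^2 - 6*a + 8) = (a - 3)*(a - 2)*(a - 4)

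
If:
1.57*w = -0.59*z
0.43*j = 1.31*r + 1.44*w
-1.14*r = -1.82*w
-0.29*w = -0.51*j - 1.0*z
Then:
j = 0.00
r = 0.00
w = 0.00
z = 0.00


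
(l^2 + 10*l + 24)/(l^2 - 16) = (l + 6)/(l - 4)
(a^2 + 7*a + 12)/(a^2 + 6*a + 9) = (a + 4)/(a + 3)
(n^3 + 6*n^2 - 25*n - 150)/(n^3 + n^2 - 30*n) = (n + 5)/n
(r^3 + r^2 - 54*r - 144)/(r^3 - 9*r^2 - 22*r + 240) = (r^2 + 9*r + 18)/(r^2 - r - 30)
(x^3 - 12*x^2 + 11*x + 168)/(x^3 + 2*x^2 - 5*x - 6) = (x^2 - 15*x + 56)/(x^2 - x - 2)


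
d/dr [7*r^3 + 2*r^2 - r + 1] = 21*r^2 + 4*r - 1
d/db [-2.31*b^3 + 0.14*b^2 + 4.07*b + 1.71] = -6.93*b^2 + 0.28*b + 4.07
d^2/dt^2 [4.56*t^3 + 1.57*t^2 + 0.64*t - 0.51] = 27.36*t + 3.14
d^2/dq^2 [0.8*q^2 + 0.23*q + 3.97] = 1.60000000000000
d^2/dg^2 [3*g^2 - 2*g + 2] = 6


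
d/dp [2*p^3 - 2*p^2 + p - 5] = 6*p^2 - 4*p + 1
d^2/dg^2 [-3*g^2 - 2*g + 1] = -6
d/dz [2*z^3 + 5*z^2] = 2*z*(3*z + 5)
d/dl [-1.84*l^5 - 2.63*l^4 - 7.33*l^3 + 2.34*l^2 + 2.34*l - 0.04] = -9.2*l^4 - 10.52*l^3 - 21.99*l^2 + 4.68*l + 2.34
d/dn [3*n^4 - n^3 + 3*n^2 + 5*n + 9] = 12*n^3 - 3*n^2 + 6*n + 5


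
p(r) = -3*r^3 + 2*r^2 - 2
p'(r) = -9*r^2 + 4*r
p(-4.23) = 260.85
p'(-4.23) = -177.96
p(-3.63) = 167.85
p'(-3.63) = -133.11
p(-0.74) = 0.31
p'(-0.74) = -7.89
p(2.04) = -19.15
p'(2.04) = -29.29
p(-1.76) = 20.55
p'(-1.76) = -34.92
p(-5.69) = 615.41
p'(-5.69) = -314.14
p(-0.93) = 2.14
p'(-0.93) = -11.50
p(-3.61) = 165.20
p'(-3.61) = -131.73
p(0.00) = -2.00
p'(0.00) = 0.00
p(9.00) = -2027.00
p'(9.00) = -693.00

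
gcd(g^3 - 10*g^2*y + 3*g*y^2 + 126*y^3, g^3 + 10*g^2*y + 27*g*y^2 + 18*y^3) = g + 3*y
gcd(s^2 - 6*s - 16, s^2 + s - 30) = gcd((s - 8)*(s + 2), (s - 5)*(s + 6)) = 1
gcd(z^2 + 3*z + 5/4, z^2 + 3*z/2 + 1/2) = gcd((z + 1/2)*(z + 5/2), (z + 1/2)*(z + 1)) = z + 1/2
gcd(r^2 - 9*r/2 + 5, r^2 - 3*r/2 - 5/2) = r - 5/2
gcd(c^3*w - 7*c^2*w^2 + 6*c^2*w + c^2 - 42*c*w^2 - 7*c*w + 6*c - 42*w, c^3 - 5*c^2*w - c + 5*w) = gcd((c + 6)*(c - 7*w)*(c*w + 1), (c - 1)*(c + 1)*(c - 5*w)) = 1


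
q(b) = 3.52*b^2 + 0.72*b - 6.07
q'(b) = 7.04*b + 0.72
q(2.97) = 27.12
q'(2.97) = 21.63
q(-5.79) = 107.77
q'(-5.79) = -40.04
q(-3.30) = 29.89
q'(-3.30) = -22.51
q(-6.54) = 139.78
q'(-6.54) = -45.32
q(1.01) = -1.75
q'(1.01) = 7.83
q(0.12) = -5.93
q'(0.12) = 1.56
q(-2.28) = 10.59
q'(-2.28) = -15.33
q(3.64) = 43.19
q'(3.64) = 26.35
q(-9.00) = 272.57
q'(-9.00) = -62.64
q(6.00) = 124.97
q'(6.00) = 42.96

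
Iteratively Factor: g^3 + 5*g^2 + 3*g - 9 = (g + 3)*(g^2 + 2*g - 3) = (g - 1)*(g + 3)*(g + 3)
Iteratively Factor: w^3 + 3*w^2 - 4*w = (w)*(w^2 + 3*w - 4) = w*(w + 4)*(w - 1)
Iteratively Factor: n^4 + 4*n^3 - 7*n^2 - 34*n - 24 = (n + 1)*(n^3 + 3*n^2 - 10*n - 24) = (n + 1)*(n + 2)*(n^2 + n - 12) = (n - 3)*(n + 1)*(n + 2)*(n + 4)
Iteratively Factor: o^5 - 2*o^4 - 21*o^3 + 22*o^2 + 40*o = (o)*(o^4 - 2*o^3 - 21*o^2 + 22*o + 40) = o*(o + 1)*(o^3 - 3*o^2 - 18*o + 40) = o*(o + 1)*(o + 4)*(o^2 - 7*o + 10) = o*(o - 2)*(o + 1)*(o + 4)*(o - 5)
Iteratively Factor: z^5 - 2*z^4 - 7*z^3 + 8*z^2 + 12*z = (z - 2)*(z^4 - 7*z^2 - 6*z) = z*(z - 2)*(z^3 - 7*z - 6) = z*(z - 2)*(z + 1)*(z^2 - z - 6) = z*(z - 3)*(z - 2)*(z + 1)*(z + 2)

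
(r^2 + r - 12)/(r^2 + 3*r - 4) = (r - 3)/(r - 1)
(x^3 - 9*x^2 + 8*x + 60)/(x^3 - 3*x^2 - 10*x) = (x - 6)/x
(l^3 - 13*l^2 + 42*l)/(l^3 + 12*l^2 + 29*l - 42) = l*(l^2 - 13*l + 42)/(l^3 + 12*l^2 + 29*l - 42)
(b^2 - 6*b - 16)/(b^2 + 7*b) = (b^2 - 6*b - 16)/(b*(b + 7))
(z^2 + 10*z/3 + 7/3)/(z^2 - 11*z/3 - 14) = (z + 1)/(z - 6)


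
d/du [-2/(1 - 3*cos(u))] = 6*sin(u)/(3*cos(u) - 1)^2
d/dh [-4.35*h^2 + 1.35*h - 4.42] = 1.35 - 8.7*h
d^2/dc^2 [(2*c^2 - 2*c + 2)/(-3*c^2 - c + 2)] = 12*(4*c^3 - 15*c^2 + 3*c - 3)/(27*c^6 + 27*c^5 - 45*c^4 - 35*c^3 + 30*c^2 + 12*c - 8)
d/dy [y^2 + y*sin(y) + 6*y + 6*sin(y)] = y*cos(y) + 2*y + sin(y) + 6*cos(y) + 6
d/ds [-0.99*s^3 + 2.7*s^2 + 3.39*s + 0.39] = -2.97*s^2 + 5.4*s + 3.39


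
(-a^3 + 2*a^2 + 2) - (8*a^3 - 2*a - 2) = -9*a^3 + 2*a^2 + 2*a + 4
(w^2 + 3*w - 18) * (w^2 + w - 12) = w^4 + 4*w^3 - 27*w^2 - 54*w + 216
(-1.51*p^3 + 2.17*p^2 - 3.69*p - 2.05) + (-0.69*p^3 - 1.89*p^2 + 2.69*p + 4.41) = -2.2*p^3 + 0.28*p^2 - 1.0*p + 2.36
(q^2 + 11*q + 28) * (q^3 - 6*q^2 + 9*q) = q^5 + 5*q^4 - 29*q^3 - 69*q^2 + 252*q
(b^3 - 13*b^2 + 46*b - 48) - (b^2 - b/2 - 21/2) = b^3 - 14*b^2 + 93*b/2 - 75/2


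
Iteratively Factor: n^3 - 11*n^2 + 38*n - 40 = (n - 4)*(n^2 - 7*n + 10) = (n - 5)*(n - 4)*(n - 2)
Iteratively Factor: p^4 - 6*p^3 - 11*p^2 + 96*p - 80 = (p - 1)*(p^3 - 5*p^2 - 16*p + 80) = (p - 1)*(p + 4)*(p^2 - 9*p + 20) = (p - 4)*(p - 1)*(p + 4)*(p - 5)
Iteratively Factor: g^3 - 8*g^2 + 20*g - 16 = (g - 2)*(g^2 - 6*g + 8) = (g - 4)*(g - 2)*(g - 2)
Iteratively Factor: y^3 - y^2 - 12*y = (y + 3)*(y^2 - 4*y) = (y - 4)*(y + 3)*(y)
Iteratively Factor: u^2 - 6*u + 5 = (u - 1)*(u - 5)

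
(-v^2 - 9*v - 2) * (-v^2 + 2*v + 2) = v^4 + 7*v^3 - 18*v^2 - 22*v - 4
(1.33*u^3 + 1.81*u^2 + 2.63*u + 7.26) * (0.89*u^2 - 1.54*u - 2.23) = 1.1837*u^5 - 0.4373*u^4 - 3.4126*u^3 - 1.6251*u^2 - 17.0453*u - 16.1898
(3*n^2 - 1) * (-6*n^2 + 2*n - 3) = -18*n^4 + 6*n^3 - 3*n^2 - 2*n + 3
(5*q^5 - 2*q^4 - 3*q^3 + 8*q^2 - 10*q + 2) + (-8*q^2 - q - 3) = 5*q^5 - 2*q^4 - 3*q^3 - 11*q - 1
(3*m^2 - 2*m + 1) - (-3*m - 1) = 3*m^2 + m + 2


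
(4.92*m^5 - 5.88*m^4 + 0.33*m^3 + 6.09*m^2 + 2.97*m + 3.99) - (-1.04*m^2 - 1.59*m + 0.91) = 4.92*m^5 - 5.88*m^4 + 0.33*m^3 + 7.13*m^2 + 4.56*m + 3.08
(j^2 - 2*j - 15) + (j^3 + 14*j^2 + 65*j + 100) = j^3 + 15*j^2 + 63*j + 85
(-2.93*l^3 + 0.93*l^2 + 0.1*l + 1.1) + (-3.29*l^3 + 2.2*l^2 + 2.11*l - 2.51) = -6.22*l^3 + 3.13*l^2 + 2.21*l - 1.41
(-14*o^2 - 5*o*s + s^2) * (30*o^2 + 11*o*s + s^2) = -420*o^4 - 304*o^3*s - 39*o^2*s^2 + 6*o*s^3 + s^4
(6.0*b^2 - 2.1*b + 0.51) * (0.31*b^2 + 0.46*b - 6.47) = 1.86*b^4 + 2.109*b^3 - 39.6279*b^2 + 13.8216*b - 3.2997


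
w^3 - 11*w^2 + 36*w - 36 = (w - 6)*(w - 3)*(w - 2)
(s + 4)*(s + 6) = s^2 + 10*s + 24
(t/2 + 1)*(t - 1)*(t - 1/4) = t^3/2 + 3*t^2/8 - 9*t/8 + 1/4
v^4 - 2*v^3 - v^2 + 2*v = v*(v - 2)*(v - 1)*(v + 1)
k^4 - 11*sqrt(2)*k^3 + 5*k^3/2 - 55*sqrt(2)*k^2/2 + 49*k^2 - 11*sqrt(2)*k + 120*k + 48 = (k + 1/2)*(k + 2)*(k - 8*sqrt(2))*(k - 3*sqrt(2))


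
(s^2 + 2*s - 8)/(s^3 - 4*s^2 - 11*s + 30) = (s + 4)/(s^2 - 2*s - 15)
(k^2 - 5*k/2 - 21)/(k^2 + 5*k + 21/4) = 2*(k - 6)/(2*k + 3)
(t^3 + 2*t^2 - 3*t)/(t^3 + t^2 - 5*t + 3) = t/(t - 1)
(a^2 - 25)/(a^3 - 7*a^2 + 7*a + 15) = (a + 5)/(a^2 - 2*a - 3)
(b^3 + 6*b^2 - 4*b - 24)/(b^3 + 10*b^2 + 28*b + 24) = (b - 2)/(b + 2)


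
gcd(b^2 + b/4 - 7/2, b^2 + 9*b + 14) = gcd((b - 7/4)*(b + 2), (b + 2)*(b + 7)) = b + 2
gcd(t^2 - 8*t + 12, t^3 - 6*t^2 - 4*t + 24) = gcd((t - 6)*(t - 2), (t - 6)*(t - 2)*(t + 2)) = t^2 - 8*t + 12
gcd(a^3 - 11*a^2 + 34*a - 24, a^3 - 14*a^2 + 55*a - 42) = a^2 - 7*a + 6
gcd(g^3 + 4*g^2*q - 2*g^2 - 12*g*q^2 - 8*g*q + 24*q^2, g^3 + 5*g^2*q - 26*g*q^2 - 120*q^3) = g + 6*q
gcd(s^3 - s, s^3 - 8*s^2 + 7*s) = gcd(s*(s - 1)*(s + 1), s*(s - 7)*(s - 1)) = s^2 - s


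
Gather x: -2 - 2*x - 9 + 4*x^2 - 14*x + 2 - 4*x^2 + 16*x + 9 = 0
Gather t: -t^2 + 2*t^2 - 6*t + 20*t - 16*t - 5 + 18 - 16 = t^2 - 2*t - 3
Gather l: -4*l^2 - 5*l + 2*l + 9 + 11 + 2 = -4*l^2 - 3*l + 22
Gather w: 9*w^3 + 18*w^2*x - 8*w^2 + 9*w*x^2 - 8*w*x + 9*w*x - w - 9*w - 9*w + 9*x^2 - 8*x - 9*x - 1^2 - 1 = 9*w^3 + w^2*(18*x - 8) + w*(9*x^2 + x - 19) + 9*x^2 - 17*x - 2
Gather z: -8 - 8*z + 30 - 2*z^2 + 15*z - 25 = -2*z^2 + 7*z - 3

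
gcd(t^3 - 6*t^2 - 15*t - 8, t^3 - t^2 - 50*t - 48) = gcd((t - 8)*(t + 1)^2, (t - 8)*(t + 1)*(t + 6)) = t^2 - 7*t - 8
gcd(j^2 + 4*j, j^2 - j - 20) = j + 4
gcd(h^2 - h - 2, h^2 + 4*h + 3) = h + 1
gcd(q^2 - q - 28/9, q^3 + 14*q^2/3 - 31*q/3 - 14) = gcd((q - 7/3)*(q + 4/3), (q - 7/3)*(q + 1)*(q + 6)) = q - 7/3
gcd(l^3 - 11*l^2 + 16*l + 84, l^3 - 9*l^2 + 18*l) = l - 6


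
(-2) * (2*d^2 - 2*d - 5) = -4*d^2 + 4*d + 10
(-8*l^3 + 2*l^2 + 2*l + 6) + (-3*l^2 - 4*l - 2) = -8*l^3 - l^2 - 2*l + 4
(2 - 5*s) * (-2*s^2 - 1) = 10*s^3 - 4*s^2 + 5*s - 2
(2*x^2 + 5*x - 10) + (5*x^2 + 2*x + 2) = 7*x^2 + 7*x - 8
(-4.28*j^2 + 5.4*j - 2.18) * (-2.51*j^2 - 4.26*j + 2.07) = 10.7428*j^4 + 4.6788*j^3 - 26.3918*j^2 + 20.4648*j - 4.5126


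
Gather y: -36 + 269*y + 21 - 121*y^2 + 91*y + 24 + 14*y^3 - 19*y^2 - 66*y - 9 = 14*y^3 - 140*y^2 + 294*y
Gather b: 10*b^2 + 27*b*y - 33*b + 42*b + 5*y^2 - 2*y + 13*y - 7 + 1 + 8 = 10*b^2 + b*(27*y + 9) + 5*y^2 + 11*y + 2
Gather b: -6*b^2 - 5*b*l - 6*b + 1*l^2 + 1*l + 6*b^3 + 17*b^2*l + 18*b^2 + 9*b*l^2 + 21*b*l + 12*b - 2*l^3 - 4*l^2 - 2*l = 6*b^3 + b^2*(17*l + 12) + b*(9*l^2 + 16*l + 6) - 2*l^3 - 3*l^2 - l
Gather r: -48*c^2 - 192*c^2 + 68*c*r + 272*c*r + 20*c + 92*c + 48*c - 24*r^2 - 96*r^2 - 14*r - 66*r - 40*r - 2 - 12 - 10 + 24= -240*c^2 + 160*c - 120*r^2 + r*(340*c - 120)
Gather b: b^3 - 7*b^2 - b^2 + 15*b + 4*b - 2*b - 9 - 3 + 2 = b^3 - 8*b^2 + 17*b - 10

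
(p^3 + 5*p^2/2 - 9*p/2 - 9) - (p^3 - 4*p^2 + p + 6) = 13*p^2/2 - 11*p/2 - 15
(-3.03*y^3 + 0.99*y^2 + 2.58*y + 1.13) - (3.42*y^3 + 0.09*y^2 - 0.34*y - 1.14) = -6.45*y^3 + 0.9*y^2 + 2.92*y + 2.27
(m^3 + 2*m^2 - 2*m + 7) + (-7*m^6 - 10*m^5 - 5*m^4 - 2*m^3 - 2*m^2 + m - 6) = -7*m^6 - 10*m^5 - 5*m^4 - m^3 - m + 1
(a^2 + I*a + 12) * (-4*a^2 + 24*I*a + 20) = -4*a^4 + 20*I*a^3 - 52*a^2 + 308*I*a + 240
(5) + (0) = 5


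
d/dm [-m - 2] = -1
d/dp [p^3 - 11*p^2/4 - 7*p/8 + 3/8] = 3*p^2 - 11*p/2 - 7/8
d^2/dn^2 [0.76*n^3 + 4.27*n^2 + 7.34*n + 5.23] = 4.56*n + 8.54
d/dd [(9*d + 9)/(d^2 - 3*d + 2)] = 9*(-d^2 - 2*d + 5)/(d^4 - 6*d^3 + 13*d^2 - 12*d + 4)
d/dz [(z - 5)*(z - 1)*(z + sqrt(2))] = 3*z^2 - 12*z + 2*sqrt(2)*z - 6*sqrt(2) + 5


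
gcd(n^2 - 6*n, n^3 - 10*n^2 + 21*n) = n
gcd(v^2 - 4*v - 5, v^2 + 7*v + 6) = v + 1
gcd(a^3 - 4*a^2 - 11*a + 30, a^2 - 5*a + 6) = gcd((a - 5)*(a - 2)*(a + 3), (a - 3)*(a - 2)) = a - 2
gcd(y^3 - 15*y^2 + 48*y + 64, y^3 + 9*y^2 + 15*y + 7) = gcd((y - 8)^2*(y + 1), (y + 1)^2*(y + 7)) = y + 1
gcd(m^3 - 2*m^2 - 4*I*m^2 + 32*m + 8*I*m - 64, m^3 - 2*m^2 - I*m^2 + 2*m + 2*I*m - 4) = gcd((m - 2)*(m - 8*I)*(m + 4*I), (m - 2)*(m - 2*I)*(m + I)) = m - 2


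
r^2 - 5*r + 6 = (r - 3)*(r - 2)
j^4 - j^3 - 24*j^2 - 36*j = j*(j - 6)*(j + 2)*(j + 3)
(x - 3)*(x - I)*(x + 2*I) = x^3 - 3*x^2 + I*x^2 + 2*x - 3*I*x - 6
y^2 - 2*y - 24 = (y - 6)*(y + 4)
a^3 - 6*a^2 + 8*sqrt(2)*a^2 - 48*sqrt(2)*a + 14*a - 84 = (a - 6)*(a + sqrt(2))*(a + 7*sqrt(2))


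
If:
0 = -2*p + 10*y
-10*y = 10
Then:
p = -5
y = -1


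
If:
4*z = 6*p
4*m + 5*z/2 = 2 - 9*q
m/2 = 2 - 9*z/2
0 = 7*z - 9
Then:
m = -53/7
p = 6/7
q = 407/126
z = 9/7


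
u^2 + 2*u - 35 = (u - 5)*(u + 7)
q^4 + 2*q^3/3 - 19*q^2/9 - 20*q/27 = q*(q - 4/3)*(q + 1/3)*(q + 5/3)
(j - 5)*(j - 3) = j^2 - 8*j + 15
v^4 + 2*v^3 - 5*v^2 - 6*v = v*(v - 2)*(v + 1)*(v + 3)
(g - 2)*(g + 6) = g^2 + 4*g - 12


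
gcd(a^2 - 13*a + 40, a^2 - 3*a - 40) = a - 8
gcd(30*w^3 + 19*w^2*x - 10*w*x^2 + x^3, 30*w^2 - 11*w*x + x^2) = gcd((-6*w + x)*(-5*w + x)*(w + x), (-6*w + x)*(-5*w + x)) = 30*w^2 - 11*w*x + x^2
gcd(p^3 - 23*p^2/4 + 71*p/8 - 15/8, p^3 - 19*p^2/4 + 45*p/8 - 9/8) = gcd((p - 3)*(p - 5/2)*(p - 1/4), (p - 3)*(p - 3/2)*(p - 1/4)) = p^2 - 13*p/4 + 3/4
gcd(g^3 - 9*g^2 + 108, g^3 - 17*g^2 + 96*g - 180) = g^2 - 12*g + 36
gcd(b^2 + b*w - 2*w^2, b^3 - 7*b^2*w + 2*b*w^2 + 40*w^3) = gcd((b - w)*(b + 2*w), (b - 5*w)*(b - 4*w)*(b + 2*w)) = b + 2*w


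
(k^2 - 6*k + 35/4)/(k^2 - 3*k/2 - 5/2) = (k - 7/2)/(k + 1)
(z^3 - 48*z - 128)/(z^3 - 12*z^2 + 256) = (z + 4)/(z - 8)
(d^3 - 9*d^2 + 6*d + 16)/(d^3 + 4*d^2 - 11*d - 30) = (d^3 - 9*d^2 + 6*d + 16)/(d^3 + 4*d^2 - 11*d - 30)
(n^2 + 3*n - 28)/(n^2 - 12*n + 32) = (n + 7)/(n - 8)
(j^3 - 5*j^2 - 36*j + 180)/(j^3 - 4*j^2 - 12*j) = (j^2 + j - 30)/(j*(j + 2))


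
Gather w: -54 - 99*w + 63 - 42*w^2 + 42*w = -42*w^2 - 57*w + 9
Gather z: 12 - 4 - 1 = 7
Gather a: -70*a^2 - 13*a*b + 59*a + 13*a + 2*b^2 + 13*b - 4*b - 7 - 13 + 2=-70*a^2 + a*(72 - 13*b) + 2*b^2 + 9*b - 18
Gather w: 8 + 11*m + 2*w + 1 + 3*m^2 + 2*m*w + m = 3*m^2 + 12*m + w*(2*m + 2) + 9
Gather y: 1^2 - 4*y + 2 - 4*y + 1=4 - 8*y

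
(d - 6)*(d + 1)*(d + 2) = d^3 - 3*d^2 - 16*d - 12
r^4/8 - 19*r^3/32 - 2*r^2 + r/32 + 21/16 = (r/4 + 1/4)*(r/2 + 1)*(r - 7)*(r - 3/4)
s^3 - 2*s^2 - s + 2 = (s - 2)*(s - 1)*(s + 1)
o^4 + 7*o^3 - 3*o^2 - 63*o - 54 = (o - 3)*(o + 1)*(o + 3)*(o + 6)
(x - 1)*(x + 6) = x^2 + 5*x - 6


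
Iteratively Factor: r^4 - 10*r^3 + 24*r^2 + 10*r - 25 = (r - 5)*(r^3 - 5*r^2 - r + 5) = (r - 5)*(r - 1)*(r^2 - 4*r - 5) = (r - 5)^2*(r - 1)*(r + 1)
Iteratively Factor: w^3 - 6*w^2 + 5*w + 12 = (w - 3)*(w^2 - 3*w - 4) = (w - 4)*(w - 3)*(w + 1)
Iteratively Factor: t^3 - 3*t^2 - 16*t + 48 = (t + 4)*(t^2 - 7*t + 12) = (t - 3)*(t + 4)*(t - 4)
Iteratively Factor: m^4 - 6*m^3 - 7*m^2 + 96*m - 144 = (m - 3)*(m^3 - 3*m^2 - 16*m + 48) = (m - 3)*(m + 4)*(m^2 - 7*m + 12) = (m - 3)^2*(m + 4)*(m - 4)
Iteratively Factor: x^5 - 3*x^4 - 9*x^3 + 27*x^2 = (x)*(x^4 - 3*x^3 - 9*x^2 + 27*x) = x*(x - 3)*(x^3 - 9*x) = x^2*(x - 3)*(x^2 - 9) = x^2*(x - 3)^2*(x + 3)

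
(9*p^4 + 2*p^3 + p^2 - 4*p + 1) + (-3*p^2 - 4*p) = 9*p^4 + 2*p^3 - 2*p^2 - 8*p + 1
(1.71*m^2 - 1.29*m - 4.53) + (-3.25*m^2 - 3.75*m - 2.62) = -1.54*m^2 - 5.04*m - 7.15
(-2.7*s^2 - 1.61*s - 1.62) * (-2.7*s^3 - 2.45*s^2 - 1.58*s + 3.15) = 7.29*s^5 + 10.962*s^4 + 12.5845*s^3 - 1.9922*s^2 - 2.5119*s - 5.103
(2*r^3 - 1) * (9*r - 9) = 18*r^4 - 18*r^3 - 9*r + 9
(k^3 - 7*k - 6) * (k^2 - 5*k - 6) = k^5 - 5*k^4 - 13*k^3 + 29*k^2 + 72*k + 36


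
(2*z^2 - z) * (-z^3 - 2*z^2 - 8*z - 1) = -2*z^5 - 3*z^4 - 14*z^3 + 6*z^2 + z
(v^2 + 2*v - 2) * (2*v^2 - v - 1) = 2*v^4 + 3*v^3 - 7*v^2 + 2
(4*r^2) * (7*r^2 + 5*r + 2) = 28*r^4 + 20*r^3 + 8*r^2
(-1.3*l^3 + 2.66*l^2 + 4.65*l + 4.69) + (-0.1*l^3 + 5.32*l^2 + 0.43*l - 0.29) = -1.4*l^3 + 7.98*l^2 + 5.08*l + 4.4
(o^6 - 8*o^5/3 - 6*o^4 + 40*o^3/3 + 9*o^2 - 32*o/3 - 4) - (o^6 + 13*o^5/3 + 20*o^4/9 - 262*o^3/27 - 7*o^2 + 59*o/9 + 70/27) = -7*o^5 - 74*o^4/9 + 622*o^3/27 + 16*o^2 - 155*o/9 - 178/27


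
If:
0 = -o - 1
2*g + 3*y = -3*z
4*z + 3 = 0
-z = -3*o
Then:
No Solution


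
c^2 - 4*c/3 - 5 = (c - 3)*(c + 5/3)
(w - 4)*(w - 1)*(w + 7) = w^3 + 2*w^2 - 31*w + 28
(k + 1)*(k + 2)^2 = k^3 + 5*k^2 + 8*k + 4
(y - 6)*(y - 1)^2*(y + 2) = y^4 - 6*y^3 - 3*y^2 + 20*y - 12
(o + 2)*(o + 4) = o^2 + 6*o + 8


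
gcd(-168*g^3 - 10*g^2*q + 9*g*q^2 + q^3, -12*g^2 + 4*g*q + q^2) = 6*g + q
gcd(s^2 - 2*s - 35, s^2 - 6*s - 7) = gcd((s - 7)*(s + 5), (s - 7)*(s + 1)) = s - 7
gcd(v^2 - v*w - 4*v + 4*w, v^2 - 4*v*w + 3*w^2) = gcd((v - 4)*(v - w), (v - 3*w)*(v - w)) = v - w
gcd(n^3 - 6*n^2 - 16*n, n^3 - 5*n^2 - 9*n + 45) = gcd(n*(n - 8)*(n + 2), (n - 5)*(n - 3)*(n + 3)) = 1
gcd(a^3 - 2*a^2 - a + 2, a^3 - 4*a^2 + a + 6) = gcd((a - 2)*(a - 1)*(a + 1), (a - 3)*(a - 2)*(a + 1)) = a^2 - a - 2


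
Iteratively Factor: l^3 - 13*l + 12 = (l - 1)*(l^2 + l - 12) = (l - 3)*(l - 1)*(l + 4)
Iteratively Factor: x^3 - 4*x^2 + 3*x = (x - 1)*(x^2 - 3*x) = (x - 3)*(x - 1)*(x)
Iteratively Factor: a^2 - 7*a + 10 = (a - 2)*(a - 5)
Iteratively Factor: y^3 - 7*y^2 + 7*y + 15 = (y - 3)*(y^2 - 4*y - 5) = (y - 5)*(y - 3)*(y + 1)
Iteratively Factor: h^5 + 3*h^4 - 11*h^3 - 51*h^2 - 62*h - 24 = (h - 4)*(h^4 + 7*h^3 + 17*h^2 + 17*h + 6) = (h - 4)*(h + 1)*(h^3 + 6*h^2 + 11*h + 6) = (h - 4)*(h + 1)*(h + 2)*(h^2 + 4*h + 3) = (h - 4)*(h + 1)*(h + 2)*(h + 3)*(h + 1)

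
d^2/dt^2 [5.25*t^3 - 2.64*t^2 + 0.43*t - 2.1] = 31.5*t - 5.28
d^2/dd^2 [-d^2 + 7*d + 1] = -2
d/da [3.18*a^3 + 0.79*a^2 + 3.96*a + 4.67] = 9.54*a^2 + 1.58*a + 3.96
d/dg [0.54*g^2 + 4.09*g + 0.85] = 1.08*g + 4.09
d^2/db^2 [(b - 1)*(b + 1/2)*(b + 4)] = 6*b + 7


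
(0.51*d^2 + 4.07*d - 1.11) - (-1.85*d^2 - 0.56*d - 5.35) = 2.36*d^2 + 4.63*d + 4.24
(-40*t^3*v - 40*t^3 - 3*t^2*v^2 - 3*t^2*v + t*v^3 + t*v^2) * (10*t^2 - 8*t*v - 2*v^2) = -400*t^5*v - 400*t^5 + 290*t^4*v^2 + 290*t^4*v + 114*t^3*v^3 + 114*t^3*v^2 - 2*t^2*v^4 - 2*t^2*v^3 - 2*t*v^5 - 2*t*v^4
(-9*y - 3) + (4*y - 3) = -5*y - 6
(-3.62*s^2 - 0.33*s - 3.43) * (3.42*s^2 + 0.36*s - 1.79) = -12.3804*s^4 - 2.4318*s^3 - 5.3696*s^2 - 0.6441*s + 6.1397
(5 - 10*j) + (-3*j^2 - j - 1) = -3*j^2 - 11*j + 4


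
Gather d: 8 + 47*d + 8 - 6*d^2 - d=-6*d^2 + 46*d + 16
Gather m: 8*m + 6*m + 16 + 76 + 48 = 14*m + 140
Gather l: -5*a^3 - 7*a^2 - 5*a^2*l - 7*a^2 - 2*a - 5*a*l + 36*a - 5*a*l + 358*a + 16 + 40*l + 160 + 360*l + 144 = -5*a^3 - 14*a^2 + 392*a + l*(-5*a^2 - 10*a + 400) + 320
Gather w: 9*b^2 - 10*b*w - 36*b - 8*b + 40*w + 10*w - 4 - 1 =9*b^2 - 44*b + w*(50 - 10*b) - 5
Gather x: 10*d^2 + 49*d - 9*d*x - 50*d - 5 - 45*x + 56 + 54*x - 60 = 10*d^2 - d + x*(9 - 9*d) - 9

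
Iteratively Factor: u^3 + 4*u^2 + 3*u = (u + 1)*(u^2 + 3*u) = (u + 1)*(u + 3)*(u)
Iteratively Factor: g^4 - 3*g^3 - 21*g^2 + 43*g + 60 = (g - 5)*(g^3 + 2*g^2 - 11*g - 12) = (g - 5)*(g - 3)*(g^2 + 5*g + 4) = (g - 5)*(g - 3)*(g + 4)*(g + 1)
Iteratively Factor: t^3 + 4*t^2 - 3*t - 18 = (t + 3)*(t^2 + t - 6) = (t - 2)*(t + 3)*(t + 3)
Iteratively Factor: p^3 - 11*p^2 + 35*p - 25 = (p - 1)*(p^2 - 10*p + 25) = (p - 5)*(p - 1)*(p - 5)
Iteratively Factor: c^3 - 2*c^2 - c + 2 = (c - 2)*(c^2 - 1) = (c - 2)*(c - 1)*(c + 1)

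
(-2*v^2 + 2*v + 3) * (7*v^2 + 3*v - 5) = -14*v^4 + 8*v^3 + 37*v^2 - v - 15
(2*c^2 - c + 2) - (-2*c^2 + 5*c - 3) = 4*c^2 - 6*c + 5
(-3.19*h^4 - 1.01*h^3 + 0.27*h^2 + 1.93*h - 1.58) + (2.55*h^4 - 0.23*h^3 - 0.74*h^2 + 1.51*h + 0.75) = -0.64*h^4 - 1.24*h^3 - 0.47*h^2 + 3.44*h - 0.83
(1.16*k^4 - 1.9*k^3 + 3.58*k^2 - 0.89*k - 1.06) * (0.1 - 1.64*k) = -1.9024*k^5 + 3.232*k^4 - 6.0612*k^3 + 1.8176*k^2 + 1.6494*k - 0.106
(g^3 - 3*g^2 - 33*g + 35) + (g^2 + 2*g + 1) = g^3 - 2*g^2 - 31*g + 36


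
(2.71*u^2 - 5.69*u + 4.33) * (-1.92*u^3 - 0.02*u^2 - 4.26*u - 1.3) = -5.2032*u^5 + 10.8706*u^4 - 19.7444*u^3 + 20.6298*u^2 - 11.0488*u - 5.629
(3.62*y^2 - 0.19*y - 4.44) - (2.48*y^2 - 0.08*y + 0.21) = 1.14*y^2 - 0.11*y - 4.65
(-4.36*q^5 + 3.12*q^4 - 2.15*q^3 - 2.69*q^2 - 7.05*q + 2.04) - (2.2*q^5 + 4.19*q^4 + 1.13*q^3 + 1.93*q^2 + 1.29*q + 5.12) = -6.56*q^5 - 1.07*q^4 - 3.28*q^3 - 4.62*q^2 - 8.34*q - 3.08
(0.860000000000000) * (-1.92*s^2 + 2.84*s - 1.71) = -1.6512*s^2 + 2.4424*s - 1.4706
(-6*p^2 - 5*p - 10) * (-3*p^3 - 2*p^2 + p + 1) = 18*p^5 + 27*p^4 + 34*p^3 + 9*p^2 - 15*p - 10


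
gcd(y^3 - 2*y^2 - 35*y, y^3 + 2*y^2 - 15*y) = y^2 + 5*y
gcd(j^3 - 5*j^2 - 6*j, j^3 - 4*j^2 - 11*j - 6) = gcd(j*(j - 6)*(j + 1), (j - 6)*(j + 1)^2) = j^2 - 5*j - 6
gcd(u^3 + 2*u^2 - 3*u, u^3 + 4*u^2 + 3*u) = u^2 + 3*u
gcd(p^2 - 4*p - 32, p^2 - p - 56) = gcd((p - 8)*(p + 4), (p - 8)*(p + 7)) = p - 8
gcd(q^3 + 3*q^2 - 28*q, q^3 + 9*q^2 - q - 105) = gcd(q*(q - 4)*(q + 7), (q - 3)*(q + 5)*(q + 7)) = q + 7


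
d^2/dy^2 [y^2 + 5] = 2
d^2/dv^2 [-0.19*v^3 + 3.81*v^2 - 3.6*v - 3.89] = 7.62 - 1.14*v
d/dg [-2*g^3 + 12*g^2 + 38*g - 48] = -6*g^2 + 24*g + 38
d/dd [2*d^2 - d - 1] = 4*d - 1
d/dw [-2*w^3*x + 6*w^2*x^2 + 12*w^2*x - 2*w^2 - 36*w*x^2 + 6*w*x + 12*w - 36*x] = -6*w^2*x + 12*w*x^2 + 24*w*x - 4*w - 36*x^2 + 6*x + 12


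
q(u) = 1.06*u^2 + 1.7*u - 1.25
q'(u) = 2.12*u + 1.7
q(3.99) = 22.41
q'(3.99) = 10.16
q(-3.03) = 3.33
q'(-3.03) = -4.72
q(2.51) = 9.70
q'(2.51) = 7.02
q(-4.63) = 13.60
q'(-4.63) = -8.12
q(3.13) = 14.46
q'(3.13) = 8.34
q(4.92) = 32.77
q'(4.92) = 12.13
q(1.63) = 4.34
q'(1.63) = 5.16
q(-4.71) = 14.26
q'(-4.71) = -8.29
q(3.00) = 13.39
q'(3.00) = 8.06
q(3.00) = 13.39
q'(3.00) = 8.06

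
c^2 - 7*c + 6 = (c - 6)*(c - 1)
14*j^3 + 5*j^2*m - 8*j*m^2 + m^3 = (-7*j + m)*(-2*j + m)*(j + m)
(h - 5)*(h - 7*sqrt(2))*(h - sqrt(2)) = h^3 - 8*sqrt(2)*h^2 - 5*h^2 + 14*h + 40*sqrt(2)*h - 70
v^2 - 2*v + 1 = (v - 1)^2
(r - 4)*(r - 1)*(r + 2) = r^3 - 3*r^2 - 6*r + 8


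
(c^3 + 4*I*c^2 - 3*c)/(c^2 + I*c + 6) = c*(c + I)/(c - 2*I)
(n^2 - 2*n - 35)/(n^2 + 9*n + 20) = (n - 7)/(n + 4)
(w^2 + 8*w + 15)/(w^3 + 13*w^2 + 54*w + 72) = (w + 5)/(w^2 + 10*w + 24)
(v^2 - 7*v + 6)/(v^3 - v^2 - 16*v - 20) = (-v^2 + 7*v - 6)/(-v^3 + v^2 + 16*v + 20)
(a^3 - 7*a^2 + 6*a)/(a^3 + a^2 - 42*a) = (a - 1)/(a + 7)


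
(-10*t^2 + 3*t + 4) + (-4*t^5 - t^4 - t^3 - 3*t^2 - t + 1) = -4*t^5 - t^4 - t^3 - 13*t^2 + 2*t + 5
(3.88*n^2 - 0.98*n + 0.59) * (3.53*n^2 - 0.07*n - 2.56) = 13.6964*n^4 - 3.731*n^3 - 7.7815*n^2 + 2.4675*n - 1.5104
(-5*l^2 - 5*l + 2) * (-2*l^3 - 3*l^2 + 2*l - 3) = 10*l^5 + 25*l^4 + l^3 - l^2 + 19*l - 6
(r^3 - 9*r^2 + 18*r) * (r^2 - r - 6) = r^5 - 10*r^4 + 21*r^3 + 36*r^2 - 108*r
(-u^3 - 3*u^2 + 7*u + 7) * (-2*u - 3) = 2*u^4 + 9*u^3 - 5*u^2 - 35*u - 21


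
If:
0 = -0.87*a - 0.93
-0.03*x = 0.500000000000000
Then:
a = -1.07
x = -16.67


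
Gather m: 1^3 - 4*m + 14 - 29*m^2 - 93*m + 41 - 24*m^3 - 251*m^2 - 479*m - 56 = -24*m^3 - 280*m^2 - 576*m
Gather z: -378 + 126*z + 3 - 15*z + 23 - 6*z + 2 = 105*z - 350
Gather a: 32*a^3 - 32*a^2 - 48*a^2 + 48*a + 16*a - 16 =32*a^3 - 80*a^2 + 64*a - 16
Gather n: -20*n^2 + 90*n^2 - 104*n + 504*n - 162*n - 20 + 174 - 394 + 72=70*n^2 + 238*n - 168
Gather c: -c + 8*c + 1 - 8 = 7*c - 7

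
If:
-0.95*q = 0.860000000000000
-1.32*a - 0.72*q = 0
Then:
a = 0.49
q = -0.91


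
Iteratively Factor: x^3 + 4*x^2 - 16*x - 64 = (x - 4)*(x^2 + 8*x + 16) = (x - 4)*(x + 4)*(x + 4)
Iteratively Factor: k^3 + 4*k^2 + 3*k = (k + 1)*(k^2 + 3*k) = (k + 1)*(k + 3)*(k)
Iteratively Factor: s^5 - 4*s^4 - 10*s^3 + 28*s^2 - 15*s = (s - 1)*(s^4 - 3*s^3 - 13*s^2 + 15*s) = (s - 1)*(s + 3)*(s^3 - 6*s^2 + 5*s) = (s - 5)*(s - 1)*(s + 3)*(s^2 - s) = (s - 5)*(s - 1)^2*(s + 3)*(s)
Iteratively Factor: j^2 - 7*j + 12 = (j - 3)*(j - 4)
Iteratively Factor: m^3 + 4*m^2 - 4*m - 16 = (m + 4)*(m^2 - 4) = (m + 2)*(m + 4)*(m - 2)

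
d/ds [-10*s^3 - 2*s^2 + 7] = 2*s*(-15*s - 2)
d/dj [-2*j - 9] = -2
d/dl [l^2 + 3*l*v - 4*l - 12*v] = 2*l + 3*v - 4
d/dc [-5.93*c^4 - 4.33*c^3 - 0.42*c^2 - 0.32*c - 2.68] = -23.72*c^3 - 12.99*c^2 - 0.84*c - 0.32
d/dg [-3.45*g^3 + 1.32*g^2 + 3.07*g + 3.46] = -10.35*g^2 + 2.64*g + 3.07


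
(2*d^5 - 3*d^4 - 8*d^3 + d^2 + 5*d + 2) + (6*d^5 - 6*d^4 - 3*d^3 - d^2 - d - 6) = 8*d^5 - 9*d^4 - 11*d^3 + 4*d - 4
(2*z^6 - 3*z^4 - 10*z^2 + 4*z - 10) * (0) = 0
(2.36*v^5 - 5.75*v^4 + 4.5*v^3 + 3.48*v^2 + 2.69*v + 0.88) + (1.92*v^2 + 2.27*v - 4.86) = 2.36*v^5 - 5.75*v^4 + 4.5*v^3 + 5.4*v^2 + 4.96*v - 3.98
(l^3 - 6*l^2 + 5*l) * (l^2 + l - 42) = l^5 - 5*l^4 - 43*l^3 + 257*l^2 - 210*l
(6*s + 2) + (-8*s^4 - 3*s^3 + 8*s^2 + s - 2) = -8*s^4 - 3*s^3 + 8*s^2 + 7*s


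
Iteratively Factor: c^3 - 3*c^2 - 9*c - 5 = (c - 5)*(c^2 + 2*c + 1) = (c - 5)*(c + 1)*(c + 1)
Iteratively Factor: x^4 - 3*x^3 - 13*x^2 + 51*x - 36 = (x - 3)*(x^3 - 13*x + 12) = (x - 3)^2*(x^2 + 3*x - 4) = (x - 3)^2*(x + 4)*(x - 1)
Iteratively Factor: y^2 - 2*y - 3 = (y + 1)*(y - 3)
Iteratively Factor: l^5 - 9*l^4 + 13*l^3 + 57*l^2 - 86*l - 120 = (l - 4)*(l^4 - 5*l^3 - 7*l^2 + 29*l + 30) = (l - 5)*(l - 4)*(l^3 - 7*l - 6) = (l - 5)*(l - 4)*(l + 2)*(l^2 - 2*l - 3) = (l - 5)*(l - 4)*(l - 3)*(l + 2)*(l + 1)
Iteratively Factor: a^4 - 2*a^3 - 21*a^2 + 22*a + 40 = (a + 4)*(a^3 - 6*a^2 + 3*a + 10) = (a - 5)*(a + 4)*(a^2 - a - 2) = (a - 5)*(a - 2)*(a + 4)*(a + 1)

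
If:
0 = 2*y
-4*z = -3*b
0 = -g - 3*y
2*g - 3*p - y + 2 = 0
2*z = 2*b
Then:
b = 0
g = 0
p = 2/3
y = 0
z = 0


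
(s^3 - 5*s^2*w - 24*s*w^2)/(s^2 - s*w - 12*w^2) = s*(s - 8*w)/(s - 4*w)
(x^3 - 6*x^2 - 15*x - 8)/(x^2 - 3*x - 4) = (x^2 - 7*x - 8)/(x - 4)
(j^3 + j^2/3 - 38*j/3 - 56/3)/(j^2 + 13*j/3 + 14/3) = j - 4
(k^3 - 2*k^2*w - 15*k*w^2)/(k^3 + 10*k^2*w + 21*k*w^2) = (k - 5*w)/(k + 7*w)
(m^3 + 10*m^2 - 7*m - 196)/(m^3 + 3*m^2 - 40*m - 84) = (m^2 + 3*m - 28)/(m^2 - 4*m - 12)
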